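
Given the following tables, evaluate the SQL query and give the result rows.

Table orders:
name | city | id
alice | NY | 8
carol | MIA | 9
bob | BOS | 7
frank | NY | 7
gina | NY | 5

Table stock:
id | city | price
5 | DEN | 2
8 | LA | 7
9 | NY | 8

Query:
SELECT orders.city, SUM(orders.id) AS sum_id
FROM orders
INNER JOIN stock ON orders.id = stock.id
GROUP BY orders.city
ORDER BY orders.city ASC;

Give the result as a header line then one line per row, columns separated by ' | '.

After JOIN stock (3 rows):
orders.name | orders.city | orders.id | stock.id | stock.city | stock.price
alice | NY | 8 | 8 | LA | 7
carol | MIA | 9 | 9 | NY | 8
gina | NY | 5 | 5 | DEN | 2
After GROUP BY (2 rows):
orders.city | sum_id
NY | 13
MIA | 9
After ORDER BY (2 rows):
orders.city | sum_id
MIA | 9
NY | 13

== RESULT ==
orders.city | sum_id
MIA | 9
NY | 13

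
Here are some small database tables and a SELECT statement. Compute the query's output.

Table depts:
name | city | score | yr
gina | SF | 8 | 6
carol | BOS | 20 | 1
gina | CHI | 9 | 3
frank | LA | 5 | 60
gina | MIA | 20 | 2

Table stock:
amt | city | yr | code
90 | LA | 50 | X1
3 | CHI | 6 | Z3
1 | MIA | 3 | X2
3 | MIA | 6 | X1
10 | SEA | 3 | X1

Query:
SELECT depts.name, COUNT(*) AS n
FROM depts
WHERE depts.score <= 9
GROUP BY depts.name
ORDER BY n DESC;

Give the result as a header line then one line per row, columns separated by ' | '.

== RESULT ==
depts.name | n
gina | 2
frank | 1

Derivation:
After WHERE (3 rows):
depts.name | depts.city | depts.score | depts.yr
gina | SF | 8 | 6
gina | CHI | 9 | 3
frank | LA | 5 | 60
After GROUP BY (2 rows):
depts.name | n
gina | 2
frank | 1
After ORDER BY (2 rows):
depts.name | n
gina | 2
frank | 1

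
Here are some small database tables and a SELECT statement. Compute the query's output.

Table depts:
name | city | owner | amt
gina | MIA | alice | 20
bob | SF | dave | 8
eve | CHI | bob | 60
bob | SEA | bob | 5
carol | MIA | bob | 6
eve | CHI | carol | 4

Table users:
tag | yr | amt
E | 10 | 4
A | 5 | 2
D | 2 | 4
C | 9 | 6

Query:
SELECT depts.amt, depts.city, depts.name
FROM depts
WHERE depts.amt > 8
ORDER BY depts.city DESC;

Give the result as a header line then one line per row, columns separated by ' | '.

== RESULT ==
depts.amt | depts.city | depts.name
20 | MIA | gina
60 | CHI | eve

Derivation:
After WHERE (2 rows):
depts.name | depts.city | depts.owner | depts.amt
gina | MIA | alice | 20
eve | CHI | bob | 60
After SELECT (2 rows):
depts.amt | depts.city | depts.name
20 | MIA | gina
60 | CHI | eve
After ORDER BY (2 rows):
depts.amt | depts.city | depts.name
20 | MIA | gina
60 | CHI | eve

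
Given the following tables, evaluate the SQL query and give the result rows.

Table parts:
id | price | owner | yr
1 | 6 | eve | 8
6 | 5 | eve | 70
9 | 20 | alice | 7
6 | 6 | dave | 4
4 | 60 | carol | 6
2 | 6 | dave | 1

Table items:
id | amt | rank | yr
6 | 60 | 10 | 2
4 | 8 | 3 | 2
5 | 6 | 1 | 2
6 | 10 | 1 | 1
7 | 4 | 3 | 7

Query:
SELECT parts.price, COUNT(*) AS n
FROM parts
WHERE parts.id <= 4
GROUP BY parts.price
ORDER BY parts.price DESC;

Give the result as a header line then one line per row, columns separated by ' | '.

After WHERE (3 rows):
parts.id | parts.price | parts.owner | parts.yr
1 | 6 | eve | 8
4 | 60 | carol | 6
2 | 6 | dave | 1
After GROUP BY (2 rows):
parts.price | n
6 | 2
60 | 1
After ORDER BY (2 rows):
parts.price | n
60 | 1
6 | 2

== RESULT ==
parts.price | n
60 | 1
6 | 2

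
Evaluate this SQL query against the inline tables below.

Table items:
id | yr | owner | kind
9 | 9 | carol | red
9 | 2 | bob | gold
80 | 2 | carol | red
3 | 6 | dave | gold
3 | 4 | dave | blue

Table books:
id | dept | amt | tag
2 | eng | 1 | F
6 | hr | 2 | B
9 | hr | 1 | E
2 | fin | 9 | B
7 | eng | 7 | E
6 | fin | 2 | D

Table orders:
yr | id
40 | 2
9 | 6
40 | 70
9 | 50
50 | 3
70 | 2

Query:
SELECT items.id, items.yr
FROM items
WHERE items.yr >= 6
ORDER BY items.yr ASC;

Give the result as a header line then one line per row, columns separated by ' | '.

After WHERE (2 rows):
items.id | items.yr | items.owner | items.kind
9 | 9 | carol | red
3 | 6 | dave | gold
After SELECT (2 rows):
items.id | items.yr
9 | 9
3 | 6
After ORDER BY (2 rows):
items.id | items.yr
3 | 6
9 | 9

== RESULT ==
items.id | items.yr
3 | 6
9 | 9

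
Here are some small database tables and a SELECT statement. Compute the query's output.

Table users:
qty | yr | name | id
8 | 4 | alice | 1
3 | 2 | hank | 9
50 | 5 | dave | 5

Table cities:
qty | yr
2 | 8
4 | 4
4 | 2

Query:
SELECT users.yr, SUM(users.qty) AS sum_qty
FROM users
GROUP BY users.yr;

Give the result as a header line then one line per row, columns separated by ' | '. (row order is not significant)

After GROUP BY (3 rows):
users.yr | sum_qty
4 | 8
2 | 3
5 | 50

== RESULT ==
users.yr | sum_qty
4 | 8
2 | 3
5 | 50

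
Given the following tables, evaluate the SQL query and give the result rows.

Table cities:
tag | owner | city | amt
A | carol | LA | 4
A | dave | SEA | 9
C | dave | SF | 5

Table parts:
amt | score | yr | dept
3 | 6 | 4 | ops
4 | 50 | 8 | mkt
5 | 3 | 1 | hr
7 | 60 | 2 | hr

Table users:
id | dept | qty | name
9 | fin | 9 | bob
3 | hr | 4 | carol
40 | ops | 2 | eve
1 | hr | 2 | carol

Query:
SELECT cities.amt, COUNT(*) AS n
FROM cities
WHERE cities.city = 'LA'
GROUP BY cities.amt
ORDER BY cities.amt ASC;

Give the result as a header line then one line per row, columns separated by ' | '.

== RESULT ==
cities.amt | n
4 | 1

Derivation:
After WHERE (1 rows):
cities.tag | cities.owner | cities.city | cities.amt
A | carol | LA | 4
After GROUP BY (1 rows):
cities.amt | n
4 | 1
After ORDER BY (1 rows):
cities.amt | n
4 | 1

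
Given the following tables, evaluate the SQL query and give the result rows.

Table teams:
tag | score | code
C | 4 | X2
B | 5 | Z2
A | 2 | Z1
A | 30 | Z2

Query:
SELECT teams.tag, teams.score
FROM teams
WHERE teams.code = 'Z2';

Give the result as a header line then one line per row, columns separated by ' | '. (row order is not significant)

== RESULT ==
teams.tag | teams.score
B | 5
A | 30

Derivation:
After WHERE (2 rows):
teams.tag | teams.score | teams.code
B | 5 | Z2
A | 30 | Z2
After SELECT (2 rows):
teams.tag | teams.score
B | 5
A | 30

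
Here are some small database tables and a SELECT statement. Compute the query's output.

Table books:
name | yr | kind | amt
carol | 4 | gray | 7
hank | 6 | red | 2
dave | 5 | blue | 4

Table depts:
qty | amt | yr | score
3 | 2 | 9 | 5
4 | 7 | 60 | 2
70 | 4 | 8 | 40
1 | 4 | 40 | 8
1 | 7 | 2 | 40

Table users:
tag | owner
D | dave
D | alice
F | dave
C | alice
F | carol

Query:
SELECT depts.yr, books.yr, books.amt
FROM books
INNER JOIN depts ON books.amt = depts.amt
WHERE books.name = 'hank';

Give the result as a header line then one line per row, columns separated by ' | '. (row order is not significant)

After JOIN depts (5 rows):
books.name | books.yr | books.kind | books.amt | depts.qty | depts.amt | depts.yr | depts.score
carol | 4 | gray | 7 | 4 | 7 | 60 | 2
carol | 4 | gray | 7 | 1 | 7 | 2 | 40
hank | 6 | red | 2 | 3 | 2 | 9 | 5
dave | 5 | blue | 4 | 70 | 4 | 8 | 40
dave | 5 | blue | 4 | 1 | 4 | 40 | 8
After WHERE (1 rows):
books.name | books.yr | books.kind | books.amt | depts.qty | depts.amt | depts.yr | depts.score
hank | 6 | red | 2 | 3 | 2 | 9 | 5
After SELECT (1 rows):
depts.yr | books.yr | books.amt
9 | 6 | 2

== RESULT ==
depts.yr | books.yr | books.amt
9 | 6 | 2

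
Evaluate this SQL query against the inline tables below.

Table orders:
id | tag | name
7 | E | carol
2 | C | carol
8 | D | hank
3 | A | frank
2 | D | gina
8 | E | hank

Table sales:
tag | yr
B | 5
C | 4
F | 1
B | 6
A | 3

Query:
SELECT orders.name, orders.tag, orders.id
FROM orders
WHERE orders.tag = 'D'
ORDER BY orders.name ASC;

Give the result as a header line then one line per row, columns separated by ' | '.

After WHERE (2 rows):
orders.id | orders.tag | orders.name
8 | D | hank
2 | D | gina
After SELECT (2 rows):
orders.name | orders.tag | orders.id
hank | D | 8
gina | D | 2
After ORDER BY (2 rows):
orders.name | orders.tag | orders.id
gina | D | 2
hank | D | 8

== RESULT ==
orders.name | orders.tag | orders.id
gina | D | 2
hank | D | 8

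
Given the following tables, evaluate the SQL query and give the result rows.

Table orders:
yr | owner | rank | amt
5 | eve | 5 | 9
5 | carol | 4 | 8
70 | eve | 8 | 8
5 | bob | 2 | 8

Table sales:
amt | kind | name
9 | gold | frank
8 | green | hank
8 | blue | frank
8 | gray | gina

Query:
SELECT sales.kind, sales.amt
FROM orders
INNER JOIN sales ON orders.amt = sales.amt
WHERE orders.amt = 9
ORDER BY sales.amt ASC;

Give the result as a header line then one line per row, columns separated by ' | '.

After JOIN sales (10 rows):
orders.yr | orders.owner | orders.rank | orders.amt | sales.amt | sales.kind | sales.name
5 | eve | 5 | 9 | 9 | gold | frank
5 | carol | 4 | 8 | 8 | green | hank
5 | carol | 4 | 8 | 8 | blue | frank
5 | carol | 4 | 8 | 8 | gray | gina
70 | eve | 8 | 8 | 8 | green | hank
70 | eve | 8 | 8 | 8 | blue | frank
70 | eve | 8 | 8 | 8 | gray | gina
5 | bob | 2 | 8 | 8 | green | hank
5 | bob | 2 | 8 | 8 | blue | frank
5 | bob | 2 | 8 | 8 | gray | gina
After WHERE (1 rows):
orders.yr | orders.owner | orders.rank | orders.amt | sales.amt | sales.kind | sales.name
5 | eve | 5 | 9 | 9 | gold | frank
After SELECT (1 rows):
sales.kind | sales.amt
gold | 9
After ORDER BY (1 rows):
sales.kind | sales.amt
gold | 9

== RESULT ==
sales.kind | sales.amt
gold | 9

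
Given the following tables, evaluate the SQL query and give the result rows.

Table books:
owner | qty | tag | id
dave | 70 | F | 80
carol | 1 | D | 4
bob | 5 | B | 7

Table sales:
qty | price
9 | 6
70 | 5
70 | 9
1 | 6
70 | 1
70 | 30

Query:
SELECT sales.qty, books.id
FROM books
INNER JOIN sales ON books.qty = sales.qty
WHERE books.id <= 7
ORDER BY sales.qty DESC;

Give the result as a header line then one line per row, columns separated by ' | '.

After JOIN sales (5 rows):
books.owner | books.qty | books.tag | books.id | sales.qty | sales.price
dave | 70 | F | 80 | 70 | 5
dave | 70 | F | 80 | 70 | 9
dave | 70 | F | 80 | 70 | 1
dave | 70 | F | 80 | 70 | 30
carol | 1 | D | 4 | 1 | 6
After WHERE (1 rows):
books.owner | books.qty | books.tag | books.id | sales.qty | sales.price
carol | 1 | D | 4 | 1 | 6
After SELECT (1 rows):
sales.qty | books.id
1 | 4
After ORDER BY (1 rows):
sales.qty | books.id
1 | 4

== RESULT ==
sales.qty | books.id
1 | 4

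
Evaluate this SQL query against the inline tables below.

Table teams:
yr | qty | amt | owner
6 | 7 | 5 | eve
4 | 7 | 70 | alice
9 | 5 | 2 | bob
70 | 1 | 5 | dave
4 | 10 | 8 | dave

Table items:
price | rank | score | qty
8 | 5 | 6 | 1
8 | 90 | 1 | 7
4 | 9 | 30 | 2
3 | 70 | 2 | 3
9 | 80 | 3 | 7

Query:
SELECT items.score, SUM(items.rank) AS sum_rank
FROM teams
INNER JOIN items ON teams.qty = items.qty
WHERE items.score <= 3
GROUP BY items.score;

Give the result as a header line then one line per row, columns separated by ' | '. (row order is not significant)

After JOIN items (5 rows):
teams.yr | teams.qty | teams.amt | teams.owner | items.price | items.rank | items.score | items.qty
6 | 7 | 5 | eve | 8 | 90 | 1 | 7
6 | 7 | 5 | eve | 9 | 80 | 3 | 7
4 | 7 | 70 | alice | 8 | 90 | 1 | 7
4 | 7 | 70 | alice | 9 | 80 | 3 | 7
70 | 1 | 5 | dave | 8 | 5 | 6 | 1
After WHERE (4 rows):
teams.yr | teams.qty | teams.amt | teams.owner | items.price | items.rank | items.score | items.qty
6 | 7 | 5 | eve | 8 | 90 | 1 | 7
6 | 7 | 5 | eve | 9 | 80 | 3 | 7
4 | 7 | 70 | alice | 8 | 90 | 1 | 7
4 | 7 | 70 | alice | 9 | 80 | 3 | 7
After GROUP BY (2 rows):
items.score | sum_rank
1 | 180
3 | 160

== RESULT ==
items.score | sum_rank
1 | 180
3 | 160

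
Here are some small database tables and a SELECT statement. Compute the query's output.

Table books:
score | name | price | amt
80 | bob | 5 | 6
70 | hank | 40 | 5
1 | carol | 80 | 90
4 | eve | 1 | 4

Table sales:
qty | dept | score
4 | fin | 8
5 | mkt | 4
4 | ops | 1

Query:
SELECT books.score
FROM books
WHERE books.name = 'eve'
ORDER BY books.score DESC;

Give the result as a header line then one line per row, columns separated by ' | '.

== RESULT ==
books.score
4

Derivation:
After WHERE (1 rows):
books.score | books.name | books.price | books.amt
4 | eve | 1 | 4
After SELECT (1 rows):
books.score
4
After ORDER BY (1 rows):
books.score
4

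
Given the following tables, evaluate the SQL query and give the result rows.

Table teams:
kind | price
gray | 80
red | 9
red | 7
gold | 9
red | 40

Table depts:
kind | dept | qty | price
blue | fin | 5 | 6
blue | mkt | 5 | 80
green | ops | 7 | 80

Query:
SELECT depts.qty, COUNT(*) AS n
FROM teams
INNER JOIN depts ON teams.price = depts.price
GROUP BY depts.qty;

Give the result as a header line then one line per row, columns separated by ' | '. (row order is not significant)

After JOIN depts (2 rows):
teams.kind | teams.price | depts.kind | depts.dept | depts.qty | depts.price
gray | 80 | blue | mkt | 5 | 80
gray | 80 | green | ops | 7 | 80
After GROUP BY (2 rows):
depts.qty | n
5 | 1
7 | 1

== RESULT ==
depts.qty | n
5 | 1
7 | 1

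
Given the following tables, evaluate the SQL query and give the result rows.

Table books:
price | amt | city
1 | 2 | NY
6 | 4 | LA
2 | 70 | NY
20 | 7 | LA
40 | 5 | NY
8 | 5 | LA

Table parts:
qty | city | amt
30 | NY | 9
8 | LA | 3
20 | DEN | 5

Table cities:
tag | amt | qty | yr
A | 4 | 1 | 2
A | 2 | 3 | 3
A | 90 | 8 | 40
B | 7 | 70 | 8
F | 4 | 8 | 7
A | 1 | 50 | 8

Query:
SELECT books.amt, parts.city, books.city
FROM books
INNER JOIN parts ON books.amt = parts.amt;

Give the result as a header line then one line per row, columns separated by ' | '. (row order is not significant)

After JOIN parts (2 rows):
books.price | books.amt | books.city | parts.qty | parts.city | parts.amt
40 | 5 | NY | 20 | DEN | 5
8 | 5 | LA | 20 | DEN | 5
After SELECT (2 rows):
books.amt | parts.city | books.city
5 | DEN | NY
5 | DEN | LA

== RESULT ==
books.amt | parts.city | books.city
5 | DEN | NY
5 | DEN | LA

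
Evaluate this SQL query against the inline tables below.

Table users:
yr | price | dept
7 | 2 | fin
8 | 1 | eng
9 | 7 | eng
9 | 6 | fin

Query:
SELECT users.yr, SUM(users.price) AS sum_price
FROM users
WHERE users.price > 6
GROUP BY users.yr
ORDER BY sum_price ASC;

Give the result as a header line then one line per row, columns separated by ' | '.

== RESULT ==
users.yr | sum_price
9 | 7

Derivation:
After WHERE (1 rows):
users.yr | users.price | users.dept
9 | 7 | eng
After GROUP BY (1 rows):
users.yr | sum_price
9 | 7
After ORDER BY (1 rows):
users.yr | sum_price
9 | 7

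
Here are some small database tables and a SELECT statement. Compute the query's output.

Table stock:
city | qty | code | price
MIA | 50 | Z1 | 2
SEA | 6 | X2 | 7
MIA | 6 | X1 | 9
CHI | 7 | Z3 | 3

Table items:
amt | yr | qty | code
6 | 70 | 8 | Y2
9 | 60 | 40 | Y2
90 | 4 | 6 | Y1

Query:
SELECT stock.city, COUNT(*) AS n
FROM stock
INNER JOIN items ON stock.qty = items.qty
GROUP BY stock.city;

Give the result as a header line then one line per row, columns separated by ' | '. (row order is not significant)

== RESULT ==
stock.city | n
SEA | 1
MIA | 1

Derivation:
After JOIN items (2 rows):
stock.city | stock.qty | stock.code | stock.price | items.amt | items.yr | items.qty | items.code
SEA | 6 | X2 | 7 | 90 | 4 | 6 | Y1
MIA | 6 | X1 | 9 | 90 | 4 | 6 | Y1
After GROUP BY (2 rows):
stock.city | n
SEA | 1
MIA | 1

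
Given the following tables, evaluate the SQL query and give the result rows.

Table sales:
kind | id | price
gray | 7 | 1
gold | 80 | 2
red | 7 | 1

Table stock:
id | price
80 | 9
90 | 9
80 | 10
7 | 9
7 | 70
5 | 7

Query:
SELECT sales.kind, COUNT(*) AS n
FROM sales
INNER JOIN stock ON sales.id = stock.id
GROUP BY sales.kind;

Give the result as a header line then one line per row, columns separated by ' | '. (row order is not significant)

After JOIN stock (6 rows):
sales.kind | sales.id | sales.price | stock.id | stock.price
gray | 7 | 1 | 7 | 9
gray | 7 | 1 | 7 | 70
gold | 80 | 2 | 80 | 9
gold | 80 | 2 | 80 | 10
red | 7 | 1 | 7 | 9
red | 7 | 1 | 7 | 70
After GROUP BY (3 rows):
sales.kind | n
gray | 2
gold | 2
red | 2

== RESULT ==
sales.kind | n
gray | 2
gold | 2
red | 2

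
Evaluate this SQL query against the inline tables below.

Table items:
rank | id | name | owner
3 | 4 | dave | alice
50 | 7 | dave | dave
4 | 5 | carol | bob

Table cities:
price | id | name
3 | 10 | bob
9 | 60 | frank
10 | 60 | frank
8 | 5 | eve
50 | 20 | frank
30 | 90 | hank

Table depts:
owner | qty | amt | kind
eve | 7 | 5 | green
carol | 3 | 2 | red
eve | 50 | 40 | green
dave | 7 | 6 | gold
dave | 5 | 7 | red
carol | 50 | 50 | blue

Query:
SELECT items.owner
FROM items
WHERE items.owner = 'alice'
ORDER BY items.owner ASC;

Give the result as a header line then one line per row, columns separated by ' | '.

After WHERE (1 rows):
items.rank | items.id | items.name | items.owner
3 | 4 | dave | alice
After SELECT (1 rows):
items.owner
alice
After ORDER BY (1 rows):
items.owner
alice

== RESULT ==
items.owner
alice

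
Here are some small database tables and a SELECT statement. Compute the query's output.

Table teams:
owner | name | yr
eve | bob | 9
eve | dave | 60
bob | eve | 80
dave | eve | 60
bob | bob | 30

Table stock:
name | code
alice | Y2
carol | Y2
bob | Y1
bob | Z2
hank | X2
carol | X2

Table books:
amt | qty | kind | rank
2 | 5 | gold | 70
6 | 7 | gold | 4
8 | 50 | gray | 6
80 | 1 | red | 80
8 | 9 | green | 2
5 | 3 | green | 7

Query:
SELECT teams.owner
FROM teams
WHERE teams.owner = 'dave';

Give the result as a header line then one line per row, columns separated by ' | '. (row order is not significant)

After WHERE (1 rows):
teams.owner | teams.name | teams.yr
dave | eve | 60
After SELECT (1 rows):
teams.owner
dave

== RESULT ==
teams.owner
dave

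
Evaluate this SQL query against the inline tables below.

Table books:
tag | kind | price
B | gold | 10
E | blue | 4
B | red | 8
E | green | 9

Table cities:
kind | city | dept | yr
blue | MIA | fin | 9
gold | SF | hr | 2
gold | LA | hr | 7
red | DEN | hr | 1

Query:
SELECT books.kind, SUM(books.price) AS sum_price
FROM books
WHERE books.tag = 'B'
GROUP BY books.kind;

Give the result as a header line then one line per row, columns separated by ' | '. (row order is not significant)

== RESULT ==
books.kind | sum_price
gold | 10
red | 8

Derivation:
After WHERE (2 rows):
books.tag | books.kind | books.price
B | gold | 10
B | red | 8
After GROUP BY (2 rows):
books.kind | sum_price
gold | 10
red | 8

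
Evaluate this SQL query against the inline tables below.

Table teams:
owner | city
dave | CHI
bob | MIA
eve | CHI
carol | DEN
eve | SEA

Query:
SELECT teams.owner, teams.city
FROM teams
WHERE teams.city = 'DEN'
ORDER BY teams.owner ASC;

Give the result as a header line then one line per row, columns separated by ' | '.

== RESULT ==
teams.owner | teams.city
carol | DEN

Derivation:
After WHERE (1 rows):
teams.owner | teams.city
carol | DEN
After SELECT (1 rows):
teams.owner | teams.city
carol | DEN
After ORDER BY (1 rows):
teams.owner | teams.city
carol | DEN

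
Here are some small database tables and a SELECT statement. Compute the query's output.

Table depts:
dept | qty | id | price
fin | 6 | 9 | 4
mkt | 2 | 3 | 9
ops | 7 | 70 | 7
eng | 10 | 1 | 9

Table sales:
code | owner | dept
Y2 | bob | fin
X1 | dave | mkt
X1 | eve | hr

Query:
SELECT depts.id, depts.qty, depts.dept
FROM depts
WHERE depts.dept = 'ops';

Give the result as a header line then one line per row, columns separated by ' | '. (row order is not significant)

After WHERE (1 rows):
depts.dept | depts.qty | depts.id | depts.price
ops | 7 | 70 | 7
After SELECT (1 rows):
depts.id | depts.qty | depts.dept
70 | 7 | ops

== RESULT ==
depts.id | depts.qty | depts.dept
70 | 7 | ops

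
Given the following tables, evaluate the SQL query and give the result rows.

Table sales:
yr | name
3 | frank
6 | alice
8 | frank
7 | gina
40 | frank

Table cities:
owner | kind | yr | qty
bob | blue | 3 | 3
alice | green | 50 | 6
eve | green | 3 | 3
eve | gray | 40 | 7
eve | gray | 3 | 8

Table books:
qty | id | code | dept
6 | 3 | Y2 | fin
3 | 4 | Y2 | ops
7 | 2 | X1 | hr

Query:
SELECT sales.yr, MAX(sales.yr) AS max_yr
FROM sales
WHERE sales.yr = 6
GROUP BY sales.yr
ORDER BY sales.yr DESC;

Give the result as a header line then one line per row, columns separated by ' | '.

After WHERE (1 rows):
sales.yr | sales.name
6 | alice
After GROUP BY (1 rows):
sales.yr | max_yr
6 | 6
After ORDER BY (1 rows):
sales.yr | max_yr
6 | 6

== RESULT ==
sales.yr | max_yr
6 | 6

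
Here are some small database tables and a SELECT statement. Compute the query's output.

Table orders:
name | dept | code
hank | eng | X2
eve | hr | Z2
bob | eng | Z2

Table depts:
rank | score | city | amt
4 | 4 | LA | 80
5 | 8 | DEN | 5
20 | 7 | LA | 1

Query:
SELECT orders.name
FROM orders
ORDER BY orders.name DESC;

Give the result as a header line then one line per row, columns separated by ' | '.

== RESULT ==
orders.name
hank
eve
bob

Derivation:
After SELECT (3 rows):
orders.name
hank
eve
bob
After ORDER BY (3 rows):
orders.name
hank
eve
bob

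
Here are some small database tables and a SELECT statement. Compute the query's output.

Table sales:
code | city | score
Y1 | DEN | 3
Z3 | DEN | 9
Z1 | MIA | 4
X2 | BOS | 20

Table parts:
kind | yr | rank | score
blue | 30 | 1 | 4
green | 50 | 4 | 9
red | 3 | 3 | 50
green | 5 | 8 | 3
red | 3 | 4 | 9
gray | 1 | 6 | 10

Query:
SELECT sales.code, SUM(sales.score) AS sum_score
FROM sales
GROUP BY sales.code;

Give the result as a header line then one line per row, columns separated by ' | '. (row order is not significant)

After GROUP BY (4 rows):
sales.code | sum_score
Y1 | 3
Z3 | 9
Z1 | 4
X2 | 20

== RESULT ==
sales.code | sum_score
Y1 | 3
Z3 | 9
Z1 | 4
X2 | 20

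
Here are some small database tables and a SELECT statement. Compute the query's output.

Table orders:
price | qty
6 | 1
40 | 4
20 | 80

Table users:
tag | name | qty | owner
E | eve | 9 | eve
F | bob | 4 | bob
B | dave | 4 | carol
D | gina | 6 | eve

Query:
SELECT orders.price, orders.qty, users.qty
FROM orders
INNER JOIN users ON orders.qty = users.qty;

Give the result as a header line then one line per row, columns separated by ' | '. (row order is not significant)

== RESULT ==
orders.price | orders.qty | users.qty
40 | 4 | 4
40 | 4 | 4

Derivation:
After JOIN users (2 rows):
orders.price | orders.qty | users.tag | users.name | users.qty | users.owner
40 | 4 | F | bob | 4 | bob
40 | 4 | B | dave | 4 | carol
After SELECT (2 rows):
orders.price | orders.qty | users.qty
40 | 4 | 4
40 | 4 | 4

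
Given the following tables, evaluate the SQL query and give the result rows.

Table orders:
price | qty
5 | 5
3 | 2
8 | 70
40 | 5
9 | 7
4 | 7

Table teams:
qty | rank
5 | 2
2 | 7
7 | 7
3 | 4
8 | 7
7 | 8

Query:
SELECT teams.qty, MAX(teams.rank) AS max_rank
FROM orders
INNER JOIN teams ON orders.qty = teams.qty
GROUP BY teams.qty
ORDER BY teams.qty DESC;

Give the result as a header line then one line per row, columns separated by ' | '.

After JOIN teams (7 rows):
orders.price | orders.qty | teams.qty | teams.rank
5 | 5 | 5 | 2
3 | 2 | 2 | 7
40 | 5 | 5 | 2
9 | 7 | 7 | 7
9 | 7 | 7 | 8
4 | 7 | 7 | 7
4 | 7 | 7 | 8
After GROUP BY (3 rows):
teams.qty | max_rank
5 | 2
2 | 7
7 | 8
After ORDER BY (3 rows):
teams.qty | max_rank
7 | 8
5 | 2
2 | 7

== RESULT ==
teams.qty | max_rank
7 | 8
5 | 2
2 | 7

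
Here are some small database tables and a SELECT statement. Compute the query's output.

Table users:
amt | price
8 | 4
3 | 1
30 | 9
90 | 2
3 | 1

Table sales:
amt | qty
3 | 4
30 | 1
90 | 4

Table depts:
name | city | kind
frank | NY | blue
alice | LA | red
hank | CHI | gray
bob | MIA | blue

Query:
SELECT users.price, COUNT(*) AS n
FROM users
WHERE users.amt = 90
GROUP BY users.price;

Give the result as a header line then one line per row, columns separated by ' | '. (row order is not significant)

== RESULT ==
users.price | n
2 | 1

Derivation:
After WHERE (1 rows):
users.amt | users.price
90 | 2
After GROUP BY (1 rows):
users.price | n
2 | 1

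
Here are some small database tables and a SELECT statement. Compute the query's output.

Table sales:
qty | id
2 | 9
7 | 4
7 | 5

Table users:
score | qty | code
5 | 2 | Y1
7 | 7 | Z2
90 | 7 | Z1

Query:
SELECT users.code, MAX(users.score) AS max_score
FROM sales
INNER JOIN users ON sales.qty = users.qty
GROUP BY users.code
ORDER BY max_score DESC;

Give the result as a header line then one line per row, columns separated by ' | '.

After JOIN users (5 rows):
sales.qty | sales.id | users.score | users.qty | users.code
2 | 9 | 5 | 2 | Y1
7 | 4 | 7 | 7 | Z2
7 | 4 | 90 | 7 | Z1
7 | 5 | 7 | 7 | Z2
7 | 5 | 90 | 7 | Z1
After GROUP BY (3 rows):
users.code | max_score
Y1 | 5
Z2 | 7
Z1 | 90
After ORDER BY (3 rows):
users.code | max_score
Z1 | 90
Z2 | 7
Y1 | 5

== RESULT ==
users.code | max_score
Z1 | 90
Z2 | 7
Y1 | 5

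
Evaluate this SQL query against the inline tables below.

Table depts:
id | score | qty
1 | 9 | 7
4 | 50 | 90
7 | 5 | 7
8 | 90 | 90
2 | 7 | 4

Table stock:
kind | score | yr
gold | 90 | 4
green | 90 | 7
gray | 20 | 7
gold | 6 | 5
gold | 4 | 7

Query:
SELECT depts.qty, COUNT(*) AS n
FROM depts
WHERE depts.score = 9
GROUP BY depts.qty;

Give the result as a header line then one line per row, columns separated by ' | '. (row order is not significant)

After WHERE (1 rows):
depts.id | depts.score | depts.qty
1 | 9 | 7
After GROUP BY (1 rows):
depts.qty | n
7 | 1

== RESULT ==
depts.qty | n
7 | 1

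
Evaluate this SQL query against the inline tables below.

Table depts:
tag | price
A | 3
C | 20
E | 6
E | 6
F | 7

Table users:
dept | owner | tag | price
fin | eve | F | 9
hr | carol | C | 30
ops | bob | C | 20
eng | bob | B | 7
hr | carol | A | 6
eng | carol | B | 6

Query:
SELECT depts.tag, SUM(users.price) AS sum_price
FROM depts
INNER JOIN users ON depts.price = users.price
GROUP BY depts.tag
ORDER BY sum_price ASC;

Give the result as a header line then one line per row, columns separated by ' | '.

== RESULT ==
depts.tag | sum_price
F | 7
C | 20
E | 24

Derivation:
After JOIN users (6 rows):
depts.tag | depts.price | users.dept | users.owner | users.tag | users.price
C | 20 | ops | bob | C | 20
E | 6 | hr | carol | A | 6
E | 6 | eng | carol | B | 6
E | 6 | hr | carol | A | 6
E | 6 | eng | carol | B | 6
F | 7 | eng | bob | B | 7
After GROUP BY (3 rows):
depts.tag | sum_price
C | 20
E | 24
F | 7
After ORDER BY (3 rows):
depts.tag | sum_price
F | 7
C | 20
E | 24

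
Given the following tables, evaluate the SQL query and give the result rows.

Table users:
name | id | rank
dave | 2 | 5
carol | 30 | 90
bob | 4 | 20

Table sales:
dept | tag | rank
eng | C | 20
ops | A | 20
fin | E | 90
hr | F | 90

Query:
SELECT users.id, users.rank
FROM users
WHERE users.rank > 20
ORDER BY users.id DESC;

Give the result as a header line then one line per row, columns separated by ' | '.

After WHERE (1 rows):
users.name | users.id | users.rank
carol | 30 | 90
After SELECT (1 rows):
users.id | users.rank
30 | 90
After ORDER BY (1 rows):
users.id | users.rank
30 | 90

== RESULT ==
users.id | users.rank
30 | 90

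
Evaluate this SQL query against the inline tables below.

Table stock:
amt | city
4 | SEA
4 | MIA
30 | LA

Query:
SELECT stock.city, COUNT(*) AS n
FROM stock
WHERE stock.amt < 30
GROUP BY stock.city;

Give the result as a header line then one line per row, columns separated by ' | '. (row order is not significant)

== RESULT ==
stock.city | n
SEA | 1
MIA | 1

Derivation:
After WHERE (2 rows):
stock.amt | stock.city
4 | SEA
4 | MIA
After GROUP BY (2 rows):
stock.city | n
SEA | 1
MIA | 1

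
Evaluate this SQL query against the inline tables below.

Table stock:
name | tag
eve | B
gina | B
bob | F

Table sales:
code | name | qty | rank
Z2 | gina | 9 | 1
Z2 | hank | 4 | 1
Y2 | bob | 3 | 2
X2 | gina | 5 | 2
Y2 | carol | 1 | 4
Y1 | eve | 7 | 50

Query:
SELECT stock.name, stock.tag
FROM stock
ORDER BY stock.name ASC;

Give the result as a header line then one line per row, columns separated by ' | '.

After SELECT (3 rows):
stock.name | stock.tag
eve | B
gina | B
bob | F
After ORDER BY (3 rows):
stock.name | stock.tag
bob | F
eve | B
gina | B

== RESULT ==
stock.name | stock.tag
bob | F
eve | B
gina | B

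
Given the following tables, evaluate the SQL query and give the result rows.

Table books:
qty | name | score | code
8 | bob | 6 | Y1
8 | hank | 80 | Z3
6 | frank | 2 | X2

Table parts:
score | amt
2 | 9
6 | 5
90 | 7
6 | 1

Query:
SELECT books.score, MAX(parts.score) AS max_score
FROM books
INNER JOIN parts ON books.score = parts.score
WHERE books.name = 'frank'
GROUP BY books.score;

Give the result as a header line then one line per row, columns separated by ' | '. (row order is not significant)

After JOIN parts (3 rows):
books.qty | books.name | books.score | books.code | parts.score | parts.amt
8 | bob | 6 | Y1 | 6 | 5
8 | bob | 6 | Y1 | 6 | 1
6 | frank | 2 | X2 | 2 | 9
After WHERE (1 rows):
books.qty | books.name | books.score | books.code | parts.score | parts.amt
6 | frank | 2 | X2 | 2 | 9
After GROUP BY (1 rows):
books.score | max_score
2 | 2

== RESULT ==
books.score | max_score
2 | 2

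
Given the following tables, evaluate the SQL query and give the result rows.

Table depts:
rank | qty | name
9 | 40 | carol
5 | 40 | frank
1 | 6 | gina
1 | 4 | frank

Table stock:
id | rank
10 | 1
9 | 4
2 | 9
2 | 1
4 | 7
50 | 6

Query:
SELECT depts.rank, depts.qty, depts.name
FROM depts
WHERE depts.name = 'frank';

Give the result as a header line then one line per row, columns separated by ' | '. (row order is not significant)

== RESULT ==
depts.rank | depts.qty | depts.name
5 | 40 | frank
1 | 4 | frank

Derivation:
After WHERE (2 rows):
depts.rank | depts.qty | depts.name
5 | 40 | frank
1 | 4 | frank
After SELECT (2 rows):
depts.rank | depts.qty | depts.name
5 | 40 | frank
1 | 4 | frank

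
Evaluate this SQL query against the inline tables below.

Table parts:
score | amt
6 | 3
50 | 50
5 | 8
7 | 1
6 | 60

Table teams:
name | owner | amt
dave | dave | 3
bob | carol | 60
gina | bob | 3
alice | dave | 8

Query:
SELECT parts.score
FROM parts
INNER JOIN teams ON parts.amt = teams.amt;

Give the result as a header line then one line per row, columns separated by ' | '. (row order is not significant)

== RESULT ==
parts.score
6
6
5
6

Derivation:
After JOIN teams (4 rows):
parts.score | parts.amt | teams.name | teams.owner | teams.amt
6 | 3 | dave | dave | 3
6 | 3 | gina | bob | 3
5 | 8 | alice | dave | 8
6 | 60 | bob | carol | 60
After SELECT (4 rows):
parts.score
6
6
5
6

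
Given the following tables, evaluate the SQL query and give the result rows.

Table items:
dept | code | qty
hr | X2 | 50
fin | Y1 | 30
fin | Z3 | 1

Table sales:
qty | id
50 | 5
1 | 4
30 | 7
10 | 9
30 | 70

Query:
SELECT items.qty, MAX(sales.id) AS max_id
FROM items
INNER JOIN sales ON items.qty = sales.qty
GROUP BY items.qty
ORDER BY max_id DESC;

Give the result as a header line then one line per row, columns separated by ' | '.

== RESULT ==
items.qty | max_id
30 | 70
50 | 5
1 | 4

Derivation:
After JOIN sales (4 rows):
items.dept | items.code | items.qty | sales.qty | sales.id
hr | X2 | 50 | 50 | 5
fin | Y1 | 30 | 30 | 7
fin | Y1 | 30 | 30 | 70
fin | Z3 | 1 | 1 | 4
After GROUP BY (3 rows):
items.qty | max_id
50 | 5
30 | 70
1 | 4
After ORDER BY (3 rows):
items.qty | max_id
30 | 70
50 | 5
1 | 4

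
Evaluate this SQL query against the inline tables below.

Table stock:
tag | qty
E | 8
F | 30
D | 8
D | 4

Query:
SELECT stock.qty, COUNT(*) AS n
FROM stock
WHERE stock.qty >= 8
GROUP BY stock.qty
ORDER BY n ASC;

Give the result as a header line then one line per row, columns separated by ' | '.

After WHERE (3 rows):
stock.tag | stock.qty
E | 8
F | 30
D | 8
After GROUP BY (2 rows):
stock.qty | n
8 | 2
30 | 1
After ORDER BY (2 rows):
stock.qty | n
30 | 1
8 | 2

== RESULT ==
stock.qty | n
30 | 1
8 | 2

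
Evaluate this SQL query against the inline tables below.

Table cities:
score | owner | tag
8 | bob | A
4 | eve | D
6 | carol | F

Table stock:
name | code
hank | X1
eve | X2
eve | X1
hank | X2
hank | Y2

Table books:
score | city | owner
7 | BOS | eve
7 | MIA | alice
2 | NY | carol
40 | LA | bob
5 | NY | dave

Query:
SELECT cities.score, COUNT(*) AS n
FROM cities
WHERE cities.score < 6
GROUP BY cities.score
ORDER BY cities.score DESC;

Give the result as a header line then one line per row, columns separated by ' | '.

== RESULT ==
cities.score | n
4 | 1

Derivation:
After WHERE (1 rows):
cities.score | cities.owner | cities.tag
4 | eve | D
After GROUP BY (1 rows):
cities.score | n
4 | 1
After ORDER BY (1 rows):
cities.score | n
4 | 1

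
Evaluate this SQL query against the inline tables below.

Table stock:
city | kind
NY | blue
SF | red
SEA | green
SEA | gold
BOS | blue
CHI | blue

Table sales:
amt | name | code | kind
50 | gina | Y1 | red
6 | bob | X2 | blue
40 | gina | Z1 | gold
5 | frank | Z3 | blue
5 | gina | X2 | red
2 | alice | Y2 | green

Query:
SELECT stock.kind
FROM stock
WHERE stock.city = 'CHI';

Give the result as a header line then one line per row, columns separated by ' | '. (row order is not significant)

== RESULT ==
stock.kind
blue

Derivation:
After WHERE (1 rows):
stock.city | stock.kind
CHI | blue
After SELECT (1 rows):
stock.kind
blue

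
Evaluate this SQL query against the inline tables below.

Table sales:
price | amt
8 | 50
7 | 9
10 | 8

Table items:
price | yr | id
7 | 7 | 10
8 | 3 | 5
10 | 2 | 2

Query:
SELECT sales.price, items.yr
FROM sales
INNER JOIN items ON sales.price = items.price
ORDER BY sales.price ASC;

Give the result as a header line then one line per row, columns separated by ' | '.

After JOIN items (3 rows):
sales.price | sales.amt | items.price | items.yr | items.id
8 | 50 | 8 | 3 | 5
7 | 9 | 7 | 7 | 10
10 | 8 | 10 | 2 | 2
After SELECT (3 rows):
sales.price | items.yr
8 | 3
7 | 7
10 | 2
After ORDER BY (3 rows):
sales.price | items.yr
7 | 7
8 | 3
10 | 2

== RESULT ==
sales.price | items.yr
7 | 7
8 | 3
10 | 2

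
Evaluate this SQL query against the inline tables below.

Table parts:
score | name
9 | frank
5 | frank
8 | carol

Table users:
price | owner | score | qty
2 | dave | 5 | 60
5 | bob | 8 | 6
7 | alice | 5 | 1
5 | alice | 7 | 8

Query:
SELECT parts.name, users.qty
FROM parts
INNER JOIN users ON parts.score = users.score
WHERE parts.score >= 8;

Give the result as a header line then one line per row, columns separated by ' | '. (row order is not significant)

== RESULT ==
parts.name | users.qty
carol | 6

Derivation:
After JOIN users (3 rows):
parts.score | parts.name | users.price | users.owner | users.score | users.qty
5 | frank | 2 | dave | 5 | 60
5 | frank | 7 | alice | 5 | 1
8 | carol | 5 | bob | 8 | 6
After WHERE (1 rows):
parts.score | parts.name | users.price | users.owner | users.score | users.qty
8 | carol | 5 | bob | 8 | 6
After SELECT (1 rows):
parts.name | users.qty
carol | 6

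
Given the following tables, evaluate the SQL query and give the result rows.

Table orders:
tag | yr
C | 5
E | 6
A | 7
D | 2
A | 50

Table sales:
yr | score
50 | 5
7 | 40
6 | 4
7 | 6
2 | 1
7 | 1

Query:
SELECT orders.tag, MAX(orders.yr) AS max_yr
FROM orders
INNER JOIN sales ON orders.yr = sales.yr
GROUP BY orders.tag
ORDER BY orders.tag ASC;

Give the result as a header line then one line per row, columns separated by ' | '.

After JOIN sales (6 rows):
orders.tag | orders.yr | sales.yr | sales.score
E | 6 | 6 | 4
A | 7 | 7 | 40
A | 7 | 7 | 6
A | 7 | 7 | 1
D | 2 | 2 | 1
A | 50 | 50 | 5
After GROUP BY (3 rows):
orders.tag | max_yr
E | 6
A | 50
D | 2
After ORDER BY (3 rows):
orders.tag | max_yr
A | 50
D | 2
E | 6

== RESULT ==
orders.tag | max_yr
A | 50
D | 2
E | 6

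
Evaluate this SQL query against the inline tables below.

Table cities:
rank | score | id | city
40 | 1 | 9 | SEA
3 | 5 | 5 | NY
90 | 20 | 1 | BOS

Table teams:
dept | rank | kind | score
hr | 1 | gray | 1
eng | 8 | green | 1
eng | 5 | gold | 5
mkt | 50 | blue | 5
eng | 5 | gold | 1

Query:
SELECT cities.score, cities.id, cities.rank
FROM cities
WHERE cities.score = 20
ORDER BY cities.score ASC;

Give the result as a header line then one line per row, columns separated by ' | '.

After WHERE (1 rows):
cities.rank | cities.score | cities.id | cities.city
90 | 20 | 1 | BOS
After SELECT (1 rows):
cities.score | cities.id | cities.rank
20 | 1 | 90
After ORDER BY (1 rows):
cities.score | cities.id | cities.rank
20 | 1 | 90

== RESULT ==
cities.score | cities.id | cities.rank
20 | 1 | 90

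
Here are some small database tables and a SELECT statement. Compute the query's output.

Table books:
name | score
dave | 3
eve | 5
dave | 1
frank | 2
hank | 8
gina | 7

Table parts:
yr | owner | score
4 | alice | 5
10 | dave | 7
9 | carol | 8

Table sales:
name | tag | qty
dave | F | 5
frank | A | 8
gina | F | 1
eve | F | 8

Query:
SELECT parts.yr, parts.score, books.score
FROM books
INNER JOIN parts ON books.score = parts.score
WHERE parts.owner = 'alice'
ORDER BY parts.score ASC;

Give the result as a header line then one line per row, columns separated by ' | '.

After JOIN parts (3 rows):
books.name | books.score | parts.yr | parts.owner | parts.score
eve | 5 | 4 | alice | 5
hank | 8 | 9 | carol | 8
gina | 7 | 10 | dave | 7
After WHERE (1 rows):
books.name | books.score | parts.yr | parts.owner | parts.score
eve | 5 | 4 | alice | 5
After SELECT (1 rows):
parts.yr | parts.score | books.score
4 | 5 | 5
After ORDER BY (1 rows):
parts.yr | parts.score | books.score
4 | 5 | 5

== RESULT ==
parts.yr | parts.score | books.score
4 | 5 | 5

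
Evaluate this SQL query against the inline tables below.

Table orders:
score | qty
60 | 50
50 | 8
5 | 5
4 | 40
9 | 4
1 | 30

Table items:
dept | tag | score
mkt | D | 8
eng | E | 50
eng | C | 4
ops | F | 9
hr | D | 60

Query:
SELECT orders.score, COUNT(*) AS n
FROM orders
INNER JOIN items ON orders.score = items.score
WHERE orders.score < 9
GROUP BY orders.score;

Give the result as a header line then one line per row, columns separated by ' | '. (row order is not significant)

After JOIN items (4 rows):
orders.score | orders.qty | items.dept | items.tag | items.score
60 | 50 | hr | D | 60
50 | 8 | eng | E | 50
4 | 40 | eng | C | 4
9 | 4 | ops | F | 9
After WHERE (1 rows):
orders.score | orders.qty | items.dept | items.tag | items.score
4 | 40 | eng | C | 4
After GROUP BY (1 rows):
orders.score | n
4 | 1

== RESULT ==
orders.score | n
4 | 1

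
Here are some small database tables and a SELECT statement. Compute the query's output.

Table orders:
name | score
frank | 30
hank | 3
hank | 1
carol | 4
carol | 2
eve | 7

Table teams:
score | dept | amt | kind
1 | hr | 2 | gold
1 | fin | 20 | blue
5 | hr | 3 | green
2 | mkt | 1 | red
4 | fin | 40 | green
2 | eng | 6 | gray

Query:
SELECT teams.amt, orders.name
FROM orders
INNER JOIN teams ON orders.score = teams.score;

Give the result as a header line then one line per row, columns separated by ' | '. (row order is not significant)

== RESULT ==
teams.amt | orders.name
2 | hank
20 | hank
40 | carol
1 | carol
6 | carol

Derivation:
After JOIN teams (5 rows):
orders.name | orders.score | teams.score | teams.dept | teams.amt | teams.kind
hank | 1 | 1 | hr | 2 | gold
hank | 1 | 1 | fin | 20 | blue
carol | 4 | 4 | fin | 40 | green
carol | 2 | 2 | mkt | 1 | red
carol | 2 | 2 | eng | 6 | gray
After SELECT (5 rows):
teams.amt | orders.name
2 | hank
20 | hank
40 | carol
1 | carol
6 | carol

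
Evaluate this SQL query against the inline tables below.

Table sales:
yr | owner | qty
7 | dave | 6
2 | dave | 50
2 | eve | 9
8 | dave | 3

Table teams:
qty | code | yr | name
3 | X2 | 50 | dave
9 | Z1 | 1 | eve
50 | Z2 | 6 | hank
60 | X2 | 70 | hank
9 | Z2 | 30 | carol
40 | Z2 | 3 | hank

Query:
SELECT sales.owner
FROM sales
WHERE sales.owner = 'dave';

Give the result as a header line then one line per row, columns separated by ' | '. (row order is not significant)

== RESULT ==
sales.owner
dave
dave
dave

Derivation:
After WHERE (3 rows):
sales.yr | sales.owner | sales.qty
7 | dave | 6
2 | dave | 50
8 | dave | 3
After SELECT (3 rows):
sales.owner
dave
dave
dave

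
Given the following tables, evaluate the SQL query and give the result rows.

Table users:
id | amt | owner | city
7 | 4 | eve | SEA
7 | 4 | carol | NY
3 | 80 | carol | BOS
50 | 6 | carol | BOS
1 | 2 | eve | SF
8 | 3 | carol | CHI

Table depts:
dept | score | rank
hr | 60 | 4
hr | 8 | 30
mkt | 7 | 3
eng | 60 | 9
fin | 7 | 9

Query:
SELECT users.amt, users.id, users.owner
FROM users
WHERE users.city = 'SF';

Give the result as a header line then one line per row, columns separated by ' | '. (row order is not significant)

== RESULT ==
users.amt | users.id | users.owner
2 | 1 | eve

Derivation:
After WHERE (1 rows):
users.id | users.amt | users.owner | users.city
1 | 2 | eve | SF
After SELECT (1 rows):
users.amt | users.id | users.owner
2 | 1 | eve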